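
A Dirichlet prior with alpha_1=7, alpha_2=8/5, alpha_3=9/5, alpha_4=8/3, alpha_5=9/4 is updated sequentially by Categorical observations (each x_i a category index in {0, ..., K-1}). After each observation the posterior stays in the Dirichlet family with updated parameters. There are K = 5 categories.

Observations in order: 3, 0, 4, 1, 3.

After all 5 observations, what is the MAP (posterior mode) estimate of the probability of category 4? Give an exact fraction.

135/919

obs 1: x=3 → posterior Dirichlet(7, 8/5, 9/5, 11/3, 9/4)
obs 2: x=0 → posterior Dirichlet(8, 8/5, 9/5, 11/3, 9/4)
obs 3: x=4 → posterior Dirichlet(8, 8/5, 9/5, 11/3, 13/4)
obs 4: x=1 → posterior Dirichlet(8, 13/5, 9/5, 11/3, 13/4)
obs 5: x=3 → posterior Dirichlet(8, 13/5, 9/5, 14/3, 13/4)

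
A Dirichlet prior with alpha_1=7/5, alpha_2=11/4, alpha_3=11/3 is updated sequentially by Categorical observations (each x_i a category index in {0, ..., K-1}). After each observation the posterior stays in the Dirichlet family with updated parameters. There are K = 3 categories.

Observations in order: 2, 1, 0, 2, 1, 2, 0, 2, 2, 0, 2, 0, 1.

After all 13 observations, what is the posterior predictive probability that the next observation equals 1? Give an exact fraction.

obs 1: x=2 → posterior Dirichlet(7/5, 11/4, 14/3)
obs 2: x=1 → posterior Dirichlet(7/5, 15/4, 14/3)
obs 3: x=0 → posterior Dirichlet(12/5, 15/4, 14/3)
obs 4: x=2 → posterior Dirichlet(12/5, 15/4, 17/3)
obs 5: x=1 → posterior Dirichlet(12/5, 19/4, 17/3)
obs 6: x=2 → posterior Dirichlet(12/5, 19/4, 20/3)
obs 7: x=0 → posterior Dirichlet(17/5, 19/4, 20/3)
obs 8: x=2 → posterior Dirichlet(17/5, 19/4, 23/3)
obs 9: x=2 → posterior Dirichlet(17/5, 19/4, 26/3)
obs 10: x=0 → posterior Dirichlet(22/5, 19/4, 26/3)
obs 11: x=2 → posterior Dirichlet(22/5, 19/4, 29/3)
obs 12: x=0 → posterior Dirichlet(27/5, 19/4, 29/3)
obs 13: x=1 → posterior Dirichlet(27/5, 23/4, 29/3)

345/1249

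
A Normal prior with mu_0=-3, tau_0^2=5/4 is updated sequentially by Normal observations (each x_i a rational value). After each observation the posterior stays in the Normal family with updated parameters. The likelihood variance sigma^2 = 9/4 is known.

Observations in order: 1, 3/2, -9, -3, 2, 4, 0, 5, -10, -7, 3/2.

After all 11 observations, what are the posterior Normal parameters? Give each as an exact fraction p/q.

obs 1: x=1 → posterior Normal(-11/7, 45/56)
obs 2: x=3/2 → posterior Normal(-29/38, 45/76)
obs 3: x=-9 → posterior Normal(-119/48, 15/32)
obs 4: x=-3 → posterior Normal(-149/58, 45/116)
obs 5: x=2 → posterior Normal(-129/68, 45/136)
obs 6: x=4 → posterior Normal(-89/78, 15/52)
obs 7: x=0 → posterior Normal(-89/88, 45/176)
obs 8: x=5 → posterior Normal(-39/98, 45/196)
obs 9: x=-10 → posterior Normal(-139/108, 5/24)
obs 10: x=-7 → posterior Normal(-209/118, 45/236)
obs 11: x=3/2 → posterior Normal(-97/64, 45/256)

mu_0=-97/64, tau_0^2=45/256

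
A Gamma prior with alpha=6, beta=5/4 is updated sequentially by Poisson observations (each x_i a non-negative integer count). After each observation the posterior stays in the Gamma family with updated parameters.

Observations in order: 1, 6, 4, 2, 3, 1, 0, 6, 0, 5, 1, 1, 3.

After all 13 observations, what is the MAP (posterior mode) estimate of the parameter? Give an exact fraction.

obs 1: x=1 → posterior Gamma(7, 9/4)
obs 2: x=6 → posterior Gamma(13, 13/4)
obs 3: x=4 → posterior Gamma(17, 17/4)
obs 4: x=2 → posterior Gamma(19, 21/4)
obs 5: x=3 → posterior Gamma(22, 25/4)
obs 6: x=1 → posterior Gamma(23, 29/4)
obs 7: x=0 → posterior Gamma(23, 33/4)
obs 8: x=6 → posterior Gamma(29, 37/4)
obs 9: x=0 → posterior Gamma(29, 41/4)
obs 10: x=5 → posterior Gamma(34, 45/4)
obs 11: x=1 → posterior Gamma(35, 49/4)
obs 12: x=1 → posterior Gamma(36, 53/4)
obs 13: x=3 → posterior Gamma(39, 57/4)

8/3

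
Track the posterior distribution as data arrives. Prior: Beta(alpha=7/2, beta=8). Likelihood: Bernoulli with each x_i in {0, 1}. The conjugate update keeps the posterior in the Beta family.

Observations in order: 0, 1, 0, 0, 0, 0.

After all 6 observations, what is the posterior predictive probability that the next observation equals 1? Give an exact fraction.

obs 1: x=0 → posterior Beta(7/2, 9)
obs 2: x=1 → posterior Beta(9/2, 9)
obs 3: x=0 → posterior Beta(9/2, 10)
obs 4: x=0 → posterior Beta(9/2, 11)
obs 5: x=0 → posterior Beta(9/2, 12)
obs 6: x=0 → posterior Beta(9/2, 13)

9/35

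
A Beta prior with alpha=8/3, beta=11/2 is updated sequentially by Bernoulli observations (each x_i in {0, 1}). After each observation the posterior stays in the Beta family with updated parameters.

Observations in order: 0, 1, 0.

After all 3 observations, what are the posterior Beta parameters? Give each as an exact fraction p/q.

alpha=11/3, beta=15/2

obs 1: x=0 → posterior Beta(8/3, 13/2)
obs 2: x=1 → posterior Beta(11/3, 13/2)
obs 3: x=0 → posterior Beta(11/3, 15/2)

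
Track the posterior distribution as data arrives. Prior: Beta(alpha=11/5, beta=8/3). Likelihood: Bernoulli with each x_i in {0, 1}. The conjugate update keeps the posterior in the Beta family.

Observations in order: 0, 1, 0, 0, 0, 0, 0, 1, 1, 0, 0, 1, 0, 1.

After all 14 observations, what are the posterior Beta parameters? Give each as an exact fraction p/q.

alpha=36/5, beta=35/3

obs 1: x=0 → posterior Beta(11/5, 11/3)
obs 2: x=1 → posterior Beta(16/5, 11/3)
obs 3: x=0 → posterior Beta(16/5, 14/3)
obs 4: x=0 → posterior Beta(16/5, 17/3)
obs 5: x=0 → posterior Beta(16/5, 20/3)
obs 6: x=0 → posterior Beta(16/5, 23/3)
obs 7: x=0 → posterior Beta(16/5, 26/3)
obs 8: x=1 → posterior Beta(21/5, 26/3)
obs 9: x=1 → posterior Beta(26/5, 26/3)
obs 10: x=0 → posterior Beta(26/5, 29/3)
obs 11: x=0 → posterior Beta(26/5, 32/3)
obs 12: x=1 → posterior Beta(31/5, 32/3)
obs 13: x=0 → posterior Beta(31/5, 35/3)
obs 14: x=1 → posterior Beta(36/5, 35/3)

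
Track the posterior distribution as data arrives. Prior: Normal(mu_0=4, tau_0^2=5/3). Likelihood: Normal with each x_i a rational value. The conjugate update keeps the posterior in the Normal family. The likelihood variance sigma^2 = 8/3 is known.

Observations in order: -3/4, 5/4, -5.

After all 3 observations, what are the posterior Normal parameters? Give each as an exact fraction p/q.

mu_0=19/46, tau_0^2=40/69

obs 1: x=-3/4 → posterior Normal(113/52, 40/39)
obs 2: x=5/4 → posterior Normal(23/12, 20/27)
obs 3: x=-5 → posterior Normal(19/46, 40/69)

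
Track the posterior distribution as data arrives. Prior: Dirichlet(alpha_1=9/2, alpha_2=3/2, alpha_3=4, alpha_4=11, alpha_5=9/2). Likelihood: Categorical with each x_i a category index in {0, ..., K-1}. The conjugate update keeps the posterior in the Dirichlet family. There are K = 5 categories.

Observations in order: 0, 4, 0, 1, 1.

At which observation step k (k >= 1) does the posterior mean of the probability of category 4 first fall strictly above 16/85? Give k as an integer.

k = 2

obs 1: x=0 → posterior Dirichlet(11/2, 3/2, 4, 11, 9/2)
obs 2: x=4 → posterior Dirichlet(11/2, 3/2, 4, 11, 11/2)
obs 3: x=0 → posterior Dirichlet(13/2, 3/2, 4, 11, 11/2)
obs 4: x=1 → posterior Dirichlet(13/2, 5/2, 4, 11, 11/2)
obs 5: x=1 → posterior Dirichlet(13/2, 7/2, 4, 11, 11/2)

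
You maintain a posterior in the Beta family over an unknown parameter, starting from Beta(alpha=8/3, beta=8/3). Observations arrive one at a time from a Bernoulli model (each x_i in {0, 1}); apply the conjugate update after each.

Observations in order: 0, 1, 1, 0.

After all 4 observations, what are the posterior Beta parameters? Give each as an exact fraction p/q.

obs 1: x=0 → posterior Beta(8/3, 11/3)
obs 2: x=1 → posterior Beta(11/3, 11/3)
obs 3: x=1 → posterior Beta(14/3, 11/3)
obs 4: x=0 → posterior Beta(14/3, 14/3)

alpha=14/3, beta=14/3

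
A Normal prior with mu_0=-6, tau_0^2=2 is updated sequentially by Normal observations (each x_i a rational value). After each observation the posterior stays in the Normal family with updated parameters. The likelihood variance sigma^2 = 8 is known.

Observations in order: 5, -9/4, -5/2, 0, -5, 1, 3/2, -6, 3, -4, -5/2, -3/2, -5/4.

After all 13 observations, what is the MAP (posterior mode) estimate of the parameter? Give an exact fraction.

-77/34

obs 1: x=5 → posterior Normal(-19/5, 8/5)
obs 2: x=-9/4 → posterior Normal(-85/24, 4/3)
obs 3: x=-5/2 → posterior Normal(-95/28, 8/7)
obs 4: x=0 → posterior Normal(-95/32, 1)
obs 5: x=-5 → posterior Normal(-115/36, 8/9)
obs 6: x=1 → posterior Normal(-111/40, 4/5)
obs 7: x=3/2 → posterior Normal(-105/44, 8/11)
obs 8: x=-6 → posterior Normal(-43/16, 2/3)
obs 9: x=3 → posterior Normal(-9/4, 8/13)
obs 10: x=-4 → posterior Normal(-19/8, 4/7)
obs 11: x=-5/2 → posterior Normal(-143/60, 8/15)
obs 12: x=-3/2 → posterior Normal(-149/64, 1/2)
obs 13: x=-5/4 → posterior Normal(-77/34, 8/17)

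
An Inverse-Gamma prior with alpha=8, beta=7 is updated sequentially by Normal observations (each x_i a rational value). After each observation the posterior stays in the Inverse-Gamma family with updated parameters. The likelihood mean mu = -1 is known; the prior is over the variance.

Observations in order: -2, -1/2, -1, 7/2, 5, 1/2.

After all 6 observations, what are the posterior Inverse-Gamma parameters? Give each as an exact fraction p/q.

alpha=11, beta=295/8

obs 1: x=-2 → posterior Inverse-Gamma(17/2, 15/2)
obs 2: x=-1/2 → posterior Inverse-Gamma(9, 61/8)
obs 3: x=-1 → posterior Inverse-Gamma(19/2, 61/8)
obs 4: x=7/2 → posterior Inverse-Gamma(10, 71/4)
obs 5: x=5 → posterior Inverse-Gamma(21/2, 143/4)
obs 6: x=1/2 → posterior Inverse-Gamma(11, 295/8)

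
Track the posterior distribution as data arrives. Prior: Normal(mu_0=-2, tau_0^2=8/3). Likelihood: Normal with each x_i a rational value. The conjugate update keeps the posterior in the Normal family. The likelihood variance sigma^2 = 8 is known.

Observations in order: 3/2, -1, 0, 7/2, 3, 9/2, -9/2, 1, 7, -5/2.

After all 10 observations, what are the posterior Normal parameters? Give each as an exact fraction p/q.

obs 1: x=3/2 → posterior Normal(-9/8, 2)
obs 2: x=-1 → posterior Normal(-11/10, 8/5)
obs 3: x=0 → posterior Normal(-11/12, 4/3)
obs 4: x=7/2 → posterior Normal(-2/7, 8/7)
obs 5: x=3 → posterior Normal(1/8, 1)
obs 6: x=9/2 → posterior Normal(11/18, 8/9)
obs 7: x=-9/2 → posterior Normal(1/10, 4/5)
obs 8: x=1 → posterior Normal(2/11, 8/11)
obs 9: x=7 → posterior Normal(3/4, 2/3)
obs 10: x=-5/2 → posterior Normal(1/2, 8/13)

mu_0=1/2, tau_0^2=8/13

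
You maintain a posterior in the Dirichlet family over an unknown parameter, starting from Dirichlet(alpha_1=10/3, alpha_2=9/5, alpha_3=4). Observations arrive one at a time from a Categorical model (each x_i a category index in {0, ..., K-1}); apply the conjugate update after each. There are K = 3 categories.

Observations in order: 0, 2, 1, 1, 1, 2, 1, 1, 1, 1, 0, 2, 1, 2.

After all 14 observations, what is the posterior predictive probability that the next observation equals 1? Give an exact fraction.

obs 1: x=0 → posterior Dirichlet(13/3, 9/5, 4)
obs 2: x=2 → posterior Dirichlet(13/3, 9/5, 5)
obs 3: x=1 → posterior Dirichlet(13/3, 14/5, 5)
obs 4: x=1 → posterior Dirichlet(13/3, 19/5, 5)
obs 5: x=1 → posterior Dirichlet(13/3, 24/5, 5)
obs 6: x=2 → posterior Dirichlet(13/3, 24/5, 6)
obs 7: x=1 → posterior Dirichlet(13/3, 29/5, 6)
obs 8: x=1 → posterior Dirichlet(13/3, 34/5, 6)
obs 9: x=1 → posterior Dirichlet(13/3, 39/5, 6)
obs 10: x=1 → posterior Dirichlet(13/3, 44/5, 6)
obs 11: x=0 → posterior Dirichlet(16/3, 44/5, 6)
obs 12: x=2 → posterior Dirichlet(16/3, 44/5, 7)
obs 13: x=1 → posterior Dirichlet(16/3, 49/5, 7)
obs 14: x=2 → posterior Dirichlet(16/3, 49/5, 8)

147/347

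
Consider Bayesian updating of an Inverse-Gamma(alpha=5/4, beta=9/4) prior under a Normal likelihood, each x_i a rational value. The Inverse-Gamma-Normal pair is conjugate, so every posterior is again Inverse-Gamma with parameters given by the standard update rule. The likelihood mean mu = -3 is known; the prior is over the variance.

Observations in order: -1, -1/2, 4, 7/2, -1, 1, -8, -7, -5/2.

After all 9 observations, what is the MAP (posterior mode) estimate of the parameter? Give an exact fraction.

obs 1: x=-1 → posterior Inverse-Gamma(7/4, 17/4)
obs 2: x=-1/2 → posterior Inverse-Gamma(9/4, 59/8)
obs 3: x=4 → posterior Inverse-Gamma(11/4, 255/8)
obs 4: x=7/2 → posterior Inverse-Gamma(13/4, 53)
obs 5: x=-1 → posterior Inverse-Gamma(15/4, 55)
obs 6: x=1 → posterior Inverse-Gamma(17/4, 63)
obs 7: x=-8 → posterior Inverse-Gamma(19/4, 151/2)
obs 8: x=-7 → posterior Inverse-Gamma(21/4, 167/2)
obs 9: x=-5/2 → posterior Inverse-Gamma(23/4, 669/8)

223/18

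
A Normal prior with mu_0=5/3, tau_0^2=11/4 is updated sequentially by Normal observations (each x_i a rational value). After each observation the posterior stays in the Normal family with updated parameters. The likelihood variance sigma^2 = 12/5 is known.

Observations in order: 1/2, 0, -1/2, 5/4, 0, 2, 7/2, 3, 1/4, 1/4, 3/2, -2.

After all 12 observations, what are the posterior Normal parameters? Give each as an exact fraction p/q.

mu_0=2465/2832, tau_0^2=11/59

obs 1: x=1/2 → posterior Normal(215/206, 132/103)
obs 2: x=0 → posterior Normal(215/316, 66/79)
obs 3: x=-1/2 → posterior Normal(80/213, 44/71)
obs 4: x=5/4 → posterior Normal(595/1072, 33/67)
obs 5: x=0 → posterior Normal(35/76, 132/323)
obs 6: x=2 → posterior Normal(115/168, 22/63)
obs 7: x=7/2 → posterior Normal(1805/1732, 132/433)
obs 8: x=3 → posterior Normal(2465/1952, 33/122)
obs 9: x=1/4 → posterior Normal(210/181, 44/181)
obs 10: x=1/4 → posterior Normal(2575/2392, 66/299)
obs 11: x=3/2 → posterior Normal(2905/2612, 132/653)
obs 12: x=-2 → posterior Normal(2465/2832, 11/59)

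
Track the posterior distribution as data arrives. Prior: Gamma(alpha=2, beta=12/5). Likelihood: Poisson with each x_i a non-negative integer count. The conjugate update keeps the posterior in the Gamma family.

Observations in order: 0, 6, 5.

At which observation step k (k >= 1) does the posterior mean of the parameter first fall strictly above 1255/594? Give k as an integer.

k = 3

obs 1: x=0 → posterior Gamma(2, 17/5)
obs 2: x=6 → posterior Gamma(8, 22/5)
obs 3: x=5 → posterior Gamma(13, 27/5)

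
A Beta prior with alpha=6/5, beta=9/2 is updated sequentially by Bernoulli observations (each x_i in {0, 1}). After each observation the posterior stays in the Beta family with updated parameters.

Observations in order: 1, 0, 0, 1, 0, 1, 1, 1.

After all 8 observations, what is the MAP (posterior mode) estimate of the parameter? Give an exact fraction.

obs 1: x=1 → posterior Beta(11/5, 9/2)
obs 2: x=0 → posterior Beta(11/5, 11/2)
obs 3: x=0 → posterior Beta(11/5, 13/2)
obs 4: x=1 → posterior Beta(16/5, 13/2)
obs 5: x=0 → posterior Beta(16/5, 15/2)
obs 6: x=1 → posterior Beta(21/5, 15/2)
obs 7: x=1 → posterior Beta(26/5, 15/2)
obs 8: x=1 → posterior Beta(31/5, 15/2)

4/9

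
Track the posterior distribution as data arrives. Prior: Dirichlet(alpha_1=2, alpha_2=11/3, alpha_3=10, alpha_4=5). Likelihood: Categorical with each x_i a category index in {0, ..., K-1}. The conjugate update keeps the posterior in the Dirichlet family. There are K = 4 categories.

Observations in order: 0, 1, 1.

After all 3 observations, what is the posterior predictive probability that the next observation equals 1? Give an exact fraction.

17/71

obs 1: x=0 → posterior Dirichlet(3, 11/3, 10, 5)
obs 2: x=1 → posterior Dirichlet(3, 14/3, 10, 5)
obs 3: x=1 → posterior Dirichlet(3, 17/3, 10, 5)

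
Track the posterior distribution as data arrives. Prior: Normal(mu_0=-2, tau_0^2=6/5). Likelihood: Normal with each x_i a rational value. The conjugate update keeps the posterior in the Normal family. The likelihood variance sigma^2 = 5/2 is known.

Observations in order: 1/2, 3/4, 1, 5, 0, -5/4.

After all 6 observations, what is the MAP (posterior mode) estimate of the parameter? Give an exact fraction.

obs 1: x=1/2 → posterior Normal(-44/37, 30/37)
obs 2: x=3/4 → posterior Normal(-5/7, 30/49)
obs 3: x=1 → posterior Normal(-23/61, 30/61)
obs 4: x=5 → posterior Normal(37/73, 30/73)
obs 5: x=0 → posterior Normal(37/85, 6/17)
obs 6: x=-5/4 → posterior Normal(22/97, 30/97)

22/97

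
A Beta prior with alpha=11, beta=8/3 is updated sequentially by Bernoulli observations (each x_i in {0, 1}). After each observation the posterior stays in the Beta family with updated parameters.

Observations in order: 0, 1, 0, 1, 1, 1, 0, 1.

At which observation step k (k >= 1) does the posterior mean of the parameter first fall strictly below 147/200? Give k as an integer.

k = 3

obs 1: x=0 → posterior Beta(11, 11/3)
obs 2: x=1 → posterior Beta(12, 11/3)
obs 3: x=0 → posterior Beta(12, 14/3)
obs 4: x=1 → posterior Beta(13, 14/3)
obs 5: x=1 → posterior Beta(14, 14/3)
obs 6: x=1 → posterior Beta(15, 14/3)
obs 7: x=0 → posterior Beta(15, 17/3)
obs 8: x=1 → posterior Beta(16, 17/3)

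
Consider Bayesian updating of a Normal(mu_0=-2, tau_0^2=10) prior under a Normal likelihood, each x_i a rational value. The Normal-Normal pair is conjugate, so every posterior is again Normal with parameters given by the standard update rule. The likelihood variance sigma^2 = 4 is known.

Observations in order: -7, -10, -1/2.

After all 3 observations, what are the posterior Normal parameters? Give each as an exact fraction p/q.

mu_0=-183/34, tau_0^2=20/17

obs 1: x=-7 → posterior Normal(-39/7, 20/7)
obs 2: x=-10 → posterior Normal(-89/12, 5/3)
obs 3: x=-1/2 → posterior Normal(-183/34, 20/17)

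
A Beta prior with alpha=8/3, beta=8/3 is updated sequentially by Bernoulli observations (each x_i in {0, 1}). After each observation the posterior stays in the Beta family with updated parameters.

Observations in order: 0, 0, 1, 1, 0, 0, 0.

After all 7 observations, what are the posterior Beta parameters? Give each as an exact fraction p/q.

alpha=14/3, beta=23/3

obs 1: x=0 → posterior Beta(8/3, 11/3)
obs 2: x=0 → posterior Beta(8/3, 14/3)
obs 3: x=1 → posterior Beta(11/3, 14/3)
obs 4: x=1 → posterior Beta(14/3, 14/3)
obs 5: x=0 → posterior Beta(14/3, 17/3)
obs 6: x=0 → posterior Beta(14/3, 20/3)
obs 7: x=0 → posterior Beta(14/3, 23/3)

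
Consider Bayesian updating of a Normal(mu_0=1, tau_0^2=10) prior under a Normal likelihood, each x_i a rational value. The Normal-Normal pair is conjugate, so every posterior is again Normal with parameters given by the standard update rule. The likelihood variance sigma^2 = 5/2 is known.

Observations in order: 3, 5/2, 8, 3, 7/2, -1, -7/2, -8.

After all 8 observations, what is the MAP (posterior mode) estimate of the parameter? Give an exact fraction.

31/33

obs 1: x=3 → posterior Normal(13/5, 2)
obs 2: x=5/2 → posterior Normal(23/9, 10/9)
obs 3: x=8 → posterior Normal(55/13, 10/13)
obs 4: x=3 → posterior Normal(67/17, 10/17)
obs 5: x=7/2 → posterior Normal(27/7, 10/21)
obs 6: x=-1 → posterior Normal(77/25, 2/5)
obs 7: x=-7/2 → posterior Normal(63/29, 10/29)
obs 8: x=-8 → posterior Normal(31/33, 10/33)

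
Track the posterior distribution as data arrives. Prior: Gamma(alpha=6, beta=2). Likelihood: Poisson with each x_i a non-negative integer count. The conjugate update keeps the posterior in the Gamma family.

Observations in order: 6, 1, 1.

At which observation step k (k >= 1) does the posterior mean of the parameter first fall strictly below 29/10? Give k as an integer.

k = 3

obs 1: x=6 → posterior Gamma(12, 3)
obs 2: x=1 → posterior Gamma(13, 4)
obs 3: x=1 → posterior Gamma(14, 5)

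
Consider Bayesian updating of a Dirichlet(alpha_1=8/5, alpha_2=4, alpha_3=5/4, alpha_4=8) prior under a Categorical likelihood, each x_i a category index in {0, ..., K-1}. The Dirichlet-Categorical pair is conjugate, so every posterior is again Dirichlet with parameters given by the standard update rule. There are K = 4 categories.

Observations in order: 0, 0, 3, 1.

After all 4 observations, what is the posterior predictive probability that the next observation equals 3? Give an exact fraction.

180/377

obs 1: x=0 → posterior Dirichlet(13/5, 4, 5/4, 8)
obs 2: x=0 → posterior Dirichlet(18/5, 4, 5/4, 8)
obs 3: x=3 → posterior Dirichlet(18/5, 4, 5/4, 9)
obs 4: x=1 → posterior Dirichlet(18/5, 5, 5/4, 9)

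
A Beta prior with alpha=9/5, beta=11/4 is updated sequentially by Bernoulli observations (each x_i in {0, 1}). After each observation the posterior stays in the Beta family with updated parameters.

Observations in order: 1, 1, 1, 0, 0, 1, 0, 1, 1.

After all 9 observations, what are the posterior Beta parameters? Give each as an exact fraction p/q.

alpha=39/5, beta=23/4

obs 1: x=1 → posterior Beta(14/5, 11/4)
obs 2: x=1 → posterior Beta(19/5, 11/4)
obs 3: x=1 → posterior Beta(24/5, 11/4)
obs 4: x=0 → posterior Beta(24/5, 15/4)
obs 5: x=0 → posterior Beta(24/5, 19/4)
obs 6: x=1 → posterior Beta(29/5, 19/4)
obs 7: x=0 → posterior Beta(29/5, 23/4)
obs 8: x=1 → posterior Beta(34/5, 23/4)
obs 9: x=1 → posterior Beta(39/5, 23/4)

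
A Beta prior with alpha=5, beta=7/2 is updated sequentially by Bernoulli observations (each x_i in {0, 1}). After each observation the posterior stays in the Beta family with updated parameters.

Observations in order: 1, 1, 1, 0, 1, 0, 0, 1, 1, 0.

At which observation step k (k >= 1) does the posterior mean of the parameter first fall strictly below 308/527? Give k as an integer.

k = 7

obs 1: x=1 → posterior Beta(6, 7/2)
obs 2: x=1 → posterior Beta(7, 7/2)
obs 3: x=1 → posterior Beta(8, 7/2)
obs 4: x=0 → posterior Beta(8, 9/2)
obs 5: x=1 → posterior Beta(9, 9/2)
obs 6: x=0 → posterior Beta(9, 11/2)
obs 7: x=0 → posterior Beta(9, 13/2)
obs 8: x=1 → posterior Beta(10, 13/2)
obs 9: x=1 → posterior Beta(11, 13/2)
obs 10: x=0 → posterior Beta(11, 15/2)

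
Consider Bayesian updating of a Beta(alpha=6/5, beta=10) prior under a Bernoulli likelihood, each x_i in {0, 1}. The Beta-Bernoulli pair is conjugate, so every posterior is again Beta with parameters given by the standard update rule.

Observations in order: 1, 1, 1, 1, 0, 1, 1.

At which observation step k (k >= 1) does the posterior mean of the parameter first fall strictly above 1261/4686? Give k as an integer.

k = 3

obs 1: x=1 → posterior Beta(11/5, 10)
obs 2: x=1 → posterior Beta(16/5, 10)
obs 3: x=1 → posterior Beta(21/5, 10)
obs 4: x=1 → posterior Beta(26/5, 10)
obs 5: x=0 → posterior Beta(26/5, 11)
obs 6: x=1 → posterior Beta(31/5, 11)
obs 7: x=1 → posterior Beta(36/5, 11)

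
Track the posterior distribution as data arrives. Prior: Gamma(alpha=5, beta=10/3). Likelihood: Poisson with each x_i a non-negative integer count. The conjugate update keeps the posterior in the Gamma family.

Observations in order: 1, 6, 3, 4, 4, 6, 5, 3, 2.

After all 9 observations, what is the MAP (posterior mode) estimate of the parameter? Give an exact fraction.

obs 1: x=1 → posterior Gamma(6, 13/3)
obs 2: x=6 → posterior Gamma(12, 16/3)
obs 3: x=3 → posterior Gamma(15, 19/3)
obs 4: x=4 → posterior Gamma(19, 22/3)
obs 5: x=4 → posterior Gamma(23, 25/3)
obs 6: x=6 → posterior Gamma(29, 28/3)
obs 7: x=5 → posterior Gamma(34, 31/3)
obs 8: x=3 → posterior Gamma(37, 34/3)
obs 9: x=2 → posterior Gamma(39, 37/3)

114/37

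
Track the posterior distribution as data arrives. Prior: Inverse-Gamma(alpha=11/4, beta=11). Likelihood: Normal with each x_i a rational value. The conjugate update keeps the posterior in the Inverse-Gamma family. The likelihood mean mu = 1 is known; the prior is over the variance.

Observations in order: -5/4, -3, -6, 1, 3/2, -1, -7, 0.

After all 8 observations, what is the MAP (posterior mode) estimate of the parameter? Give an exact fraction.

obs 1: x=-5/4 → posterior Inverse-Gamma(13/4, 433/32)
obs 2: x=-3 → posterior Inverse-Gamma(15/4, 689/32)
obs 3: x=-6 → posterior Inverse-Gamma(17/4, 1473/32)
obs 4: x=1 → posterior Inverse-Gamma(19/4, 1473/32)
obs 5: x=3/2 → posterior Inverse-Gamma(21/4, 1477/32)
obs 6: x=-1 → posterior Inverse-Gamma(23/4, 1541/32)
obs 7: x=-7 → posterior Inverse-Gamma(25/4, 2565/32)
obs 8: x=0 → posterior Inverse-Gamma(27/4, 2581/32)

2581/248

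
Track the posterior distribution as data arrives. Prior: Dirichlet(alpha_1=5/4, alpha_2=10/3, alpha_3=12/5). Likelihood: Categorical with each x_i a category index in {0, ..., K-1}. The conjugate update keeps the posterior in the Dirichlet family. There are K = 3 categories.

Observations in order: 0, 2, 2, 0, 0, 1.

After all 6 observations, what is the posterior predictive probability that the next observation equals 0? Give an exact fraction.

255/779

obs 1: x=0 → posterior Dirichlet(9/4, 10/3, 12/5)
obs 2: x=2 → posterior Dirichlet(9/4, 10/3, 17/5)
obs 3: x=2 → posterior Dirichlet(9/4, 10/3, 22/5)
obs 4: x=0 → posterior Dirichlet(13/4, 10/3, 22/5)
obs 5: x=0 → posterior Dirichlet(17/4, 10/3, 22/5)
obs 6: x=1 → posterior Dirichlet(17/4, 13/3, 22/5)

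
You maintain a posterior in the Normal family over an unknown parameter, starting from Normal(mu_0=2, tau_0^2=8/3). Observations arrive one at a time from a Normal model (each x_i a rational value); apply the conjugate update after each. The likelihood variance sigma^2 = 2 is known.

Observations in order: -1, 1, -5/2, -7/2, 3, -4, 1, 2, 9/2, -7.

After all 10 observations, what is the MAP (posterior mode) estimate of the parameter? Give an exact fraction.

-20/43

obs 1: x=-1 → posterior Normal(2/7, 8/7)
obs 2: x=1 → posterior Normal(6/11, 8/11)
obs 3: x=-5/2 → posterior Normal(-4/15, 8/15)
obs 4: x=-7/2 → posterior Normal(-18/19, 8/19)
obs 5: x=3 → posterior Normal(-6/23, 8/23)
obs 6: x=-4 → posterior Normal(-22/27, 8/27)
obs 7: x=1 → posterior Normal(-18/31, 8/31)
obs 8: x=2 → posterior Normal(-2/7, 8/35)
obs 9: x=9/2 → posterior Normal(8/39, 8/39)
obs 10: x=-7 → posterior Normal(-20/43, 8/43)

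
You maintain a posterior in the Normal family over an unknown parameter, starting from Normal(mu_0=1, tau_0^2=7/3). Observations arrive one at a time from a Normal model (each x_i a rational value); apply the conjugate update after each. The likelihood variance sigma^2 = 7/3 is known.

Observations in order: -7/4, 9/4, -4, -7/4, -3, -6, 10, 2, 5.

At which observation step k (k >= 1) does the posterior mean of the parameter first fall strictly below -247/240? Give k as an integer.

obs 1: x=-7/4 → posterior Normal(-3/8, 7/6)
obs 2: x=9/4 → posterior Normal(1/2, 7/9)
obs 3: x=-4 → posterior Normal(-5/8, 7/12)
obs 4: x=-7/4 → posterior Normal(-17/20, 7/15)
obs 5: x=-3 → posterior Normal(-29/24, 7/18)
obs 6: x=-6 → posterior Normal(-53/28, 1/3)
obs 7: x=10 → posterior Normal(-13/32, 7/24)
obs 8: x=2 → posterior Normal(-5/36, 7/27)
obs 9: x=5 → posterior Normal(3/8, 7/30)

k = 5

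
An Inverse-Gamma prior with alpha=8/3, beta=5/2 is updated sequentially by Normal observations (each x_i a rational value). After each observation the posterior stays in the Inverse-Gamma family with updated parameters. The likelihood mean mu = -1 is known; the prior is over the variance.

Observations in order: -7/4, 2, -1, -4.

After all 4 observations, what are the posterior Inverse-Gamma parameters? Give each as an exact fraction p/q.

alpha=14/3, beta=377/32

obs 1: x=-7/4 → posterior Inverse-Gamma(19/6, 89/32)
obs 2: x=2 → posterior Inverse-Gamma(11/3, 233/32)
obs 3: x=-1 → posterior Inverse-Gamma(25/6, 233/32)
obs 4: x=-4 → posterior Inverse-Gamma(14/3, 377/32)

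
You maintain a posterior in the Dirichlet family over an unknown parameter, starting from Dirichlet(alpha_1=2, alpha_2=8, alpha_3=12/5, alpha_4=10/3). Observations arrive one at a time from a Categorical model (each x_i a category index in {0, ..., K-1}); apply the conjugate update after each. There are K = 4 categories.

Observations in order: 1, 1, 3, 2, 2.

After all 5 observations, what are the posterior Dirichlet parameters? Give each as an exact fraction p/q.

alpha_1=2, alpha_2=10, alpha_3=22/5, alpha_4=13/3

obs 1: x=1 → posterior Dirichlet(2, 9, 12/5, 10/3)
obs 2: x=1 → posterior Dirichlet(2, 10, 12/5, 10/3)
obs 3: x=3 → posterior Dirichlet(2, 10, 12/5, 13/3)
obs 4: x=2 → posterior Dirichlet(2, 10, 17/5, 13/3)
obs 5: x=2 → posterior Dirichlet(2, 10, 22/5, 13/3)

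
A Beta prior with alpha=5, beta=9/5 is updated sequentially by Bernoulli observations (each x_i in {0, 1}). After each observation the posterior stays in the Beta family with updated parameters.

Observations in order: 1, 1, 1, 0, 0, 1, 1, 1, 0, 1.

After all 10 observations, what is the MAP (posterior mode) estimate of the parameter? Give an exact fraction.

obs 1: x=1 → posterior Beta(6, 9/5)
obs 2: x=1 → posterior Beta(7, 9/5)
obs 3: x=1 → posterior Beta(8, 9/5)
obs 4: x=0 → posterior Beta(8, 14/5)
obs 5: x=0 → posterior Beta(8, 19/5)
obs 6: x=1 → posterior Beta(9, 19/5)
obs 7: x=1 → posterior Beta(10, 19/5)
obs 8: x=1 → posterior Beta(11, 19/5)
obs 9: x=0 → posterior Beta(11, 24/5)
obs 10: x=1 → posterior Beta(12, 24/5)

55/74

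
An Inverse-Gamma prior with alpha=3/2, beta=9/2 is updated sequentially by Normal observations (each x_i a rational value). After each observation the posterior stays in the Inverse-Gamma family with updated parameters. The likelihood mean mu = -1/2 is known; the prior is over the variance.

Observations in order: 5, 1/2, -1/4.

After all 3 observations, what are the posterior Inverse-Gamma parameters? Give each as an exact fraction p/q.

alpha=3, beta=645/32

obs 1: x=5 → posterior Inverse-Gamma(2, 157/8)
obs 2: x=1/2 → posterior Inverse-Gamma(5/2, 161/8)
obs 3: x=-1/4 → posterior Inverse-Gamma(3, 645/32)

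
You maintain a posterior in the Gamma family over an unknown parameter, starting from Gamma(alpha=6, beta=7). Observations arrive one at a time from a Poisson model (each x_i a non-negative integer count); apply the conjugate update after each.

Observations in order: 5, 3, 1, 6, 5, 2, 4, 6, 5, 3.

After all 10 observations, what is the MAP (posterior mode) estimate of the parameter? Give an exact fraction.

45/17

obs 1: x=5 → posterior Gamma(11, 8)
obs 2: x=3 → posterior Gamma(14, 9)
obs 3: x=1 → posterior Gamma(15, 10)
obs 4: x=6 → posterior Gamma(21, 11)
obs 5: x=5 → posterior Gamma(26, 12)
obs 6: x=2 → posterior Gamma(28, 13)
obs 7: x=4 → posterior Gamma(32, 14)
obs 8: x=6 → posterior Gamma(38, 15)
obs 9: x=5 → posterior Gamma(43, 16)
obs 10: x=3 → posterior Gamma(46, 17)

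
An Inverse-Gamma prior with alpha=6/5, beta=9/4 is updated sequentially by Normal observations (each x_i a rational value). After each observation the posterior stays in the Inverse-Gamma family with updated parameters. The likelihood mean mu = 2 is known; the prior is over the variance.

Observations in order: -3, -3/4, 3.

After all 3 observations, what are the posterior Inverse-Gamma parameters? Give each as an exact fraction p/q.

alpha=27/10, beta=609/32

obs 1: x=-3 → posterior Inverse-Gamma(17/10, 59/4)
obs 2: x=-3/4 → posterior Inverse-Gamma(11/5, 593/32)
obs 3: x=3 → posterior Inverse-Gamma(27/10, 609/32)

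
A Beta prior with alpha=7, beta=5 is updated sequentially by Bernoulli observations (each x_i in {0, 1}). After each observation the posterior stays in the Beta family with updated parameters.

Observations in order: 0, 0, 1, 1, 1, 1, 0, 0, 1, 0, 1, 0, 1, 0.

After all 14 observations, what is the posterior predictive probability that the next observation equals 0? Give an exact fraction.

obs 1: x=0 → posterior Beta(7, 6)
obs 2: x=0 → posterior Beta(7, 7)
obs 3: x=1 → posterior Beta(8, 7)
obs 4: x=1 → posterior Beta(9, 7)
obs 5: x=1 → posterior Beta(10, 7)
obs 6: x=1 → posterior Beta(11, 7)
obs 7: x=0 → posterior Beta(11, 8)
obs 8: x=0 → posterior Beta(11, 9)
obs 9: x=1 → posterior Beta(12, 9)
obs 10: x=0 → posterior Beta(12, 10)
obs 11: x=1 → posterior Beta(13, 10)
obs 12: x=0 → posterior Beta(13, 11)
obs 13: x=1 → posterior Beta(14, 11)
obs 14: x=0 → posterior Beta(14, 12)

6/13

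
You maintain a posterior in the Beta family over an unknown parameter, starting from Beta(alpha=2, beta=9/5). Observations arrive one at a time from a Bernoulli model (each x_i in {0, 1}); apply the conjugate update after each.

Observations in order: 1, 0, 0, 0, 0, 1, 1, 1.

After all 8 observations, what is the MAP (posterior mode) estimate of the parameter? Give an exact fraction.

25/49

obs 1: x=1 → posterior Beta(3, 9/5)
obs 2: x=0 → posterior Beta(3, 14/5)
obs 3: x=0 → posterior Beta(3, 19/5)
obs 4: x=0 → posterior Beta(3, 24/5)
obs 5: x=0 → posterior Beta(3, 29/5)
obs 6: x=1 → posterior Beta(4, 29/5)
obs 7: x=1 → posterior Beta(5, 29/5)
obs 8: x=1 → posterior Beta(6, 29/5)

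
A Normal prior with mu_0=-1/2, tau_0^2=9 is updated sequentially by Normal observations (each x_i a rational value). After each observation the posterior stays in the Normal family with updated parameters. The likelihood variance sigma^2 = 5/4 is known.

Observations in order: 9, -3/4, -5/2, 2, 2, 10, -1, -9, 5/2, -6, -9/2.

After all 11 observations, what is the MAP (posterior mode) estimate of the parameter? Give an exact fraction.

obs 1: x=9 → posterior Normal(643/82, 45/41)
obs 2: x=-3/4 → posterior Normal(589/154, 45/77)
obs 3: x=-5/2 → posterior Normal(409/226, 45/113)
obs 4: x=2 → posterior Normal(553/298, 45/149)
obs 5: x=2 → posterior Normal(697/370, 9/37)
obs 6: x=10 → posterior Normal(109/34, 45/221)
obs 7: x=-1 → posterior Normal(1345/514, 45/257)
obs 8: x=-9 → posterior Normal(697/586, 45/293)
obs 9: x=5/2 → posterior Normal(877/658, 45/329)
obs 10: x=-6 → posterior Normal(89/146, 9/73)
obs 11: x=-9/2 → posterior Normal(121/802, 45/401)

121/802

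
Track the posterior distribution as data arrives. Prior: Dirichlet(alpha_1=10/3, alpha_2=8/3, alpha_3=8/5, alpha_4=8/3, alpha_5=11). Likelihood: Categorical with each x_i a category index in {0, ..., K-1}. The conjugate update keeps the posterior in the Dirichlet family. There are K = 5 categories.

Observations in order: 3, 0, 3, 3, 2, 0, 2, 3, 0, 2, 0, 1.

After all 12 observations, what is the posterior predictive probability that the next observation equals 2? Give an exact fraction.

69/499

obs 1: x=3 → posterior Dirichlet(10/3, 8/3, 8/5, 11/3, 11)
obs 2: x=0 → posterior Dirichlet(13/3, 8/3, 8/5, 11/3, 11)
obs 3: x=3 → posterior Dirichlet(13/3, 8/3, 8/5, 14/3, 11)
obs 4: x=3 → posterior Dirichlet(13/3, 8/3, 8/5, 17/3, 11)
obs 5: x=2 → posterior Dirichlet(13/3, 8/3, 13/5, 17/3, 11)
obs 6: x=0 → posterior Dirichlet(16/3, 8/3, 13/5, 17/3, 11)
obs 7: x=2 → posterior Dirichlet(16/3, 8/3, 18/5, 17/3, 11)
obs 8: x=3 → posterior Dirichlet(16/3, 8/3, 18/5, 20/3, 11)
obs 9: x=0 → posterior Dirichlet(19/3, 8/3, 18/5, 20/3, 11)
obs 10: x=2 → posterior Dirichlet(19/3, 8/3, 23/5, 20/3, 11)
obs 11: x=0 → posterior Dirichlet(22/3, 8/3, 23/5, 20/3, 11)
obs 12: x=1 → posterior Dirichlet(22/3, 11/3, 23/5, 20/3, 11)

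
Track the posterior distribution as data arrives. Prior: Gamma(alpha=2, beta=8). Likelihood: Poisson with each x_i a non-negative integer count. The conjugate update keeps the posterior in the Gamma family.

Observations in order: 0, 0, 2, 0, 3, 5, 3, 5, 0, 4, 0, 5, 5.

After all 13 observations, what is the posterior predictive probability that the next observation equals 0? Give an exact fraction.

obs 1: x=0 → posterior Gamma(2, 9)
obs 2: x=0 → posterior Gamma(2, 10)
obs 3: x=2 → posterior Gamma(4, 11)
obs 4: x=0 → posterior Gamma(4, 12)
obs 5: x=3 → posterior Gamma(7, 13)
obs 6: x=5 → posterior Gamma(12, 14)
obs 7: x=3 → posterior Gamma(15, 15)
obs 8: x=5 → posterior Gamma(20, 16)
obs 9: x=0 → posterior Gamma(20, 17)
obs 10: x=4 → posterior Gamma(24, 18)
obs 11: x=0 → posterior Gamma(24, 19)
obs 12: x=5 → posterior Gamma(29, 20)
obs 13: x=5 → posterior Gamma(34, 21)

902518308877795191433240103403256374623457081/4389056261830591470007906571986683114651910144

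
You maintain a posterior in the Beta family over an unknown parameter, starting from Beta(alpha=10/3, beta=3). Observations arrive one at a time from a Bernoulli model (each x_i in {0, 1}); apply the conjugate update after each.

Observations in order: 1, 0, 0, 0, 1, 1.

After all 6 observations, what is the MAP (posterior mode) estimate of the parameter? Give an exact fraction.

obs 1: x=1 → posterior Beta(13/3, 3)
obs 2: x=0 → posterior Beta(13/3, 4)
obs 3: x=0 → posterior Beta(13/3, 5)
obs 4: x=0 → posterior Beta(13/3, 6)
obs 5: x=1 → posterior Beta(16/3, 6)
obs 6: x=1 → posterior Beta(19/3, 6)

16/31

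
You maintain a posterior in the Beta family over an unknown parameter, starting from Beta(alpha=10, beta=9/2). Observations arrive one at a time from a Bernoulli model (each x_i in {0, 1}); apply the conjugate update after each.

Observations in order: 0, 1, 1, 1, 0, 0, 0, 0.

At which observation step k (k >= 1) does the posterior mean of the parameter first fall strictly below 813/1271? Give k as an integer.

obs 1: x=0 → posterior Beta(10, 11/2)
obs 2: x=1 → posterior Beta(11, 11/2)
obs 3: x=1 → posterior Beta(12, 11/2)
obs 4: x=1 → posterior Beta(13, 11/2)
obs 5: x=0 → posterior Beta(13, 13/2)
obs 6: x=0 → posterior Beta(13, 15/2)
obs 7: x=0 → posterior Beta(13, 17/2)
obs 8: x=0 → posterior Beta(13, 19/2)

k = 6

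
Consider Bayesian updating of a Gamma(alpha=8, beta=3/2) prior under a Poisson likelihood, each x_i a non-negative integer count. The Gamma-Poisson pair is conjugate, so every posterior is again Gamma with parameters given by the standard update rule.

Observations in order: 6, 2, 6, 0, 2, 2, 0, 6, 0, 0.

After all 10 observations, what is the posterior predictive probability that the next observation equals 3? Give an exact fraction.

obs 1: x=6 → posterior Gamma(14, 5/2)
obs 2: x=2 → posterior Gamma(16, 7/2)
obs 3: x=6 → posterior Gamma(22, 9/2)
obs 4: x=0 → posterior Gamma(22, 11/2)
obs 5: x=2 → posterior Gamma(24, 13/2)
obs 6: x=2 → posterior Gamma(26, 15/2)
obs 7: x=0 → posterior Gamma(26, 17/2)
obs 8: x=6 → posterior Gamma(32, 19/2)
obs 9: x=0 → posterior Gamma(32, 21/2)
obs 10: x=0 → posterior Gamma(32, 23/2)

1800413763959568968822192096940959812171000429312/8470329472543003390683225006796419620513916015625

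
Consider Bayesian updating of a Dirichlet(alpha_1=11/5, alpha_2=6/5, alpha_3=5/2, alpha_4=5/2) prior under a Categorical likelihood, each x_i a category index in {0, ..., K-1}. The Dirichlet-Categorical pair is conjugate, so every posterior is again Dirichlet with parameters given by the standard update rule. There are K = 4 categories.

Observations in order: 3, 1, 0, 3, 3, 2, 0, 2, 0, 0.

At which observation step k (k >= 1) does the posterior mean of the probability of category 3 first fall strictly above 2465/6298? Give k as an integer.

obs 1: x=3 → posterior Dirichlet(11/5, 6/5, 5/2, 7/2)
obs 2: x=1 → posterior Dirichlet(11/5, 11/5, 5/2, 7/2)
obs 3: x=0 → posterior Dirichlet(16/5, 11/5, 5/2, 7/2)
obs 4: x=3 → posterior Dirichlet(16/5, 11/5, 5/2, 9/2)
obs 5: x=3 → posterior Dirichlet(16/5, 11/5, 5/2, 11/2)
obs 6: x=2 → posterior Dirichlet(16/5, 11/5, 7/2, 11/2)
obs 7: x=0 → posterior Dirichlet(21/5, 11/5, 7/2, 11/2)
obs 8: x=2 → posterior Dirichlet(21/5, 11/5, 9/2, 11/2)
obs 9: x=0 → posterior Dirichlet(26/5, 11/5, 9/2, 11/2)
obs 10: x=0 → posterior Dirichlet(31/5, 11/5, 9/2, 11/2)

k = 5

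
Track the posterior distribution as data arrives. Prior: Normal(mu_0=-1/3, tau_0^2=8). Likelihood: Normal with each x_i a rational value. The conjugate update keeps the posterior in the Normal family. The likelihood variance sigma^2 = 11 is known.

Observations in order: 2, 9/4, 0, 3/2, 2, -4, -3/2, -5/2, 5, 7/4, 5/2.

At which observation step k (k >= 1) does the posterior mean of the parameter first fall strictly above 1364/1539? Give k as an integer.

k = 2

obs 1: x=2 → posterior Normal(37/57, 88/19)
obs 2: x=9/4 → posterior Normal(91/81, 88/27)
obs 3: x=0 → posterior Normal(13/15, 88/35)
obs 4: x=3/2 → posterior Normal(127/129, 88/43)
obs 5: x=2 → posterior Normal(175/153, 88/51)
obs 6: x=-4 → posterior Normal(79/177, 88/59)
obs 7: x=-3/2 → posterior Normal(43/201, 88/67)
obs 8: x=-5/2 → posterior Normal(-17/225, 88/75)
obs 9: x=5 → posterior Normal(103/249, 88/83)
obs 10: x=7/4 → posterior Normal(145/273, 88/91)
obs 11: x=5/2 → posterior Normal(205/297, 8/9)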